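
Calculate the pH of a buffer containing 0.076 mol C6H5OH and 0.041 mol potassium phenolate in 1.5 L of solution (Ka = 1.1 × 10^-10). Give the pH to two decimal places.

pKa = −log(1.1 × 10^-10) = 9.959
pH = pKa + log([A⁻]/[HA]) = 9.959 + log(0.041/0.076)
pH = 9.959 + (-0.268) = 9.69

pH = 9.69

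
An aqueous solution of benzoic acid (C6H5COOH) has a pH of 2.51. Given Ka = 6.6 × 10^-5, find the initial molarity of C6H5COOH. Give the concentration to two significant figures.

[H+] = 10^(-2.51) = 3.09 × 10^-3 M = x
Ka = x²/(C₀ − x) ⇒ C₀ = x + x²/Ka
C₀ = 3.09 × 10^-3 + (3.09 × 10^-3)²/(6.6 × 10^-5) = 1.48 × 10^-1 M

C₀ = 1.5 × 10^-1 M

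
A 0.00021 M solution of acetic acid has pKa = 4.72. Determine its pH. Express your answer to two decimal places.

CH3COOH ⇌ CH3COO- + H+
Ka = 10^(−4.72) = 1.91 × 10^-5
Ka = [H+]²/(0.00021 − [H+]) = 1.91 × 10^-5
The 5% rule fails; solving [H+]² + Ka·[H+] − Ka·C₀ = 0 exactly:
[H+] = [−1.91e-05 + √(1.91e-05² + 1.6e-08)]/2 = 5.45 × 10^-5 M
pH = −log(5.45 × 10^-5) = 4.26

pH = 4.26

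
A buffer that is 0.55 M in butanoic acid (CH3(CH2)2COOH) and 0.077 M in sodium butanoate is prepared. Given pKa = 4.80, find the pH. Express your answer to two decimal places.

Using pH = pKa + log([base]/[acid]) with [base]/[acid] = 0.077/0.55:
pH = 4.80 + (-0.854) = 3.95

pH = 3.95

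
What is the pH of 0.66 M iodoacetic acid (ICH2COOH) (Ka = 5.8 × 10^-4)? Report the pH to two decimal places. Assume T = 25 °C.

ICH2COOH ⇌ ICH2COO- + H+
From the ICE table, Ka = x²/(0.66 − x) = 5.8 × 10^-4.
Since Ka ≪ C₀, x ≈ √(Ka·C₀) = 1.96 × 10^-2 M.
pH = −log[H+] = −log(1.96 × 10^-2) = 1.71

pH = 1.71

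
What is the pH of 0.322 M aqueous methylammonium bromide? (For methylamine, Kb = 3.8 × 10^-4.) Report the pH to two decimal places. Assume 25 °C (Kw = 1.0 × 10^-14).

pH = 5.54

CH3NH3+ is the conjugate acid of the weak base CH3NH2.
Ka = Kw/Kb = 1.0×10^-14 / 3.8 × 10^-4 = 2.63 × 10^-11
Ka = [H+]²/(0.322 − [H+]) = 2.63 × 10^-11
Since Ka ≪ C₀, [H+] ≈ √(Ka·C₀) = 2.91 × 10^-6 M.
Check: 0.0009% ionized — well under 5%, approximation valid.
pH = −log[H+] = −log(2.91 × 10^-6) = 5.54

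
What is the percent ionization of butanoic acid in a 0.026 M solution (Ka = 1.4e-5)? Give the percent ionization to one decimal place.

CH3(CH2)2COOH ⇌ CH3(CH2)2COO- + H+; let x = [H+] at equilibrium.
x ≈ √(Ka·C₀) = √(1.4 × 10^-5 × 0.026) = 6.03 × 10^-4 M
% ionization = x/C₀ × 100% = 6.03 × 10^-4/0.026 × 100% = 2.3%

2.3%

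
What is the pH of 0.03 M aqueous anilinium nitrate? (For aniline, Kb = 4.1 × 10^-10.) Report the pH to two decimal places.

pH = 3.07

C6H5NH3+ is the conjugate acid of the weak base C6H5NH2.
Ka = Kw/Kb = 1.0×10^-14 / 4.1 × 10^-10 = 2.44 × 10^-5
From the ICE table, Ka = x²/(0.03 − x) = 2.44 × 10^-5.
Neglecting x in the denominator: x = √(2.44 × 10^-5 × 0.03) = 8.56 × 10^-4 M
Check: 2.9% ionized — well under 5%, approximation valid.
pH = −log(8.56 × 10^-4) = 3.07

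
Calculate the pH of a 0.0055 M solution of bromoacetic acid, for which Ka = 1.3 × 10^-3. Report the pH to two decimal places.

pH = 2.68

BrCH2COOH ⇌ BrCH2COO- + H+
Let x = [H+] at equilibrium. Ka = x²/(0.0055 − x).
x is not negligible relative to C₀; solve x² + 0.0013·x − 7.15e-06 = 0.
x = (−Ka + √(Ka² + 4·Ka·C₀))/2 = 2.10 × 10^-3 M
pH = −log(2.10 × 10^-3) = 2.68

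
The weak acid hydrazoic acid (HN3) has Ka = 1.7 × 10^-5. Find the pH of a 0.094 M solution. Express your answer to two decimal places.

HN3 ⇌ N3- + H+
Ka = x²/(0.094 − x) = 1.7 × 10^-5
Neglecting x in the denominator: x = √(1.7 × 10^-5 × 0.094) = 1.26 × 10^-3 M
(x/C₀ = 1.3% < 5%, so the approximation holds.)
pH = −log(1.26 × 10^-3) = 2.90

pH = 2.90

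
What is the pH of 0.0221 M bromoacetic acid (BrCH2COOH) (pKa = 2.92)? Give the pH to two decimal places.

BrCH2COOH ⇌ BrCH2COO- + H+
Ka = 10^(−2.92) = 1.20 × 10^-3
Ka = [H+]²/(0.0221 − [H+]) = 1.20 × 10^-3
[H+] is not negligible relative to C₀; solve [H+]² + 0.0012·[H+] − 2.65e-05 = 0.
[H+] = (−Ka + √(Ka² + 4·Ka·C₀))/2 = 4.58 × 10^-3 M
pH = −log[H+] = −log(4.58 × 10^-3) = 2.34

pH = 2.34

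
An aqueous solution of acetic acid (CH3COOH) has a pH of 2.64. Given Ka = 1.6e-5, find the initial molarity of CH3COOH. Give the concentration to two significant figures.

C₀ = 3.3 × 10^-1 M

[H+] = 10^(-2.64) = 2.29 × 10^-3 M = x
Ka = x²/(C₀ − x) ⇒ C₀ = x + x²/Ka
C₀ = 2.29 × 10^-3 + (2.29 × 10^-3)²/(1.6 × 10^-5) = 3.30 × 10^-1 M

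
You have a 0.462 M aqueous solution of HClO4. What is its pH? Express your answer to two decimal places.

pH = 0.34

HClO4 is a strong acid and dissociates completely, so [H+] = 0.462 M.
pH = -log(0.462) = 0.34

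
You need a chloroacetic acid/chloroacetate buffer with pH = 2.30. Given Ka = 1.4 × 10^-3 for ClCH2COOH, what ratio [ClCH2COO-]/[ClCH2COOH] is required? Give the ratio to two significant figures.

pKa = -log(1.4 × 10^-3) = 2.854
pH = pKa + log(r) ⇒ log(r) = 2.30 − 2.854 = -0.554
r = [ClCH2COO-]/[ClCH2COOH] = 10^(-0.554) = 0.279

ratio = 0.28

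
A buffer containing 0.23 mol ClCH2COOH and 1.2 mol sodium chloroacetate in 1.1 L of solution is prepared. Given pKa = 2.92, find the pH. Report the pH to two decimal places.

pH = 3.64

Henderson–Hasselbalch: pH = pKa + log([ClCH2COO-]/[ClCH2COOH]) = 2.92 + log(1.2/0.23)
pH = 2.92 + (+0.717) = 3.64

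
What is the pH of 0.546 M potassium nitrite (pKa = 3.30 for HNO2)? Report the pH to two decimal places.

pH = 8.52

NO2- is the conjugate base of the weak acid HNO2.
Ka = 10^(−3.30) = 5.01 × 10^-4
Kb = Kw/Ka = 1.0×10^-14 / 5.01 × 10^-4 = 2.00 × 10^-11
From the ICE table, Kb = x²/(0.546 − x) = 2.00 × 10^-11.
Neglecting x in the denominator: x = √(2.00 × 10^-11 × 0.546) = 3.30 × 10^-6 M
(x/C₀ = 0.00061% < 5%, so the approximation holds.)
pOH = 5.48, so pH = 14.00 − pOH = 8.52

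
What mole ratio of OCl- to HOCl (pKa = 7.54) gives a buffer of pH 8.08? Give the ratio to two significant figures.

pH = pKa + log(r) ⇒ log(r) = 8.08 − 7.54 = +0.54
r = [OCl-]/[HOCl] = 10^(+0.54) = 3.47

ratio = 3.5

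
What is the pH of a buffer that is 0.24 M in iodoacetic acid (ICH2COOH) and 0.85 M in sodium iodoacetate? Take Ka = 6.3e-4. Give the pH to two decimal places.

pKa = −log(6.3 × 10^-4) = 3.201
Using pH = pKa + log([base]/[acid]) with [base]/[acid] = 0.85/0.24:
pH = 3.201 + (+0.549) = 3.75

pH = 3.75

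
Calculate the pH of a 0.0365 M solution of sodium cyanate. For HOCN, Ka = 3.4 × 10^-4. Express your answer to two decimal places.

pH = 8.02

OCN- is the conjugate base of the weak acid HOCN.
Kb = Kw/Ka = 1.0×10^-14 / 3.4 × 10^-4 = 2.94 × 10^-11
From the ICE table, Kb = x²/(0.0365 − x) = 2.94 × 10^-11.
Since Kb ≪ C₀, x ≈ √(Kb·C₀) = 1.04 × 10^-6 M.
(x/C₀ = 0.0028% < 5%, so the approximation holds.)
pOH = 5.98, so pH = 14.00 − pOH = 8.02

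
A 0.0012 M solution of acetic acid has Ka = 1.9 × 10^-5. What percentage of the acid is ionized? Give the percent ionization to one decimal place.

CH3COOH ⇌ CH3COO- + H+; let x = [H+] at equilibrium.
Ka = x²/(C₀ − x); solving the quadratic gives x = 1.42 × 10^-4 M.
Fraction ionized = 1.42 × 10^-4 / 0.0012 = 0.1183 → 11.8%

11.8%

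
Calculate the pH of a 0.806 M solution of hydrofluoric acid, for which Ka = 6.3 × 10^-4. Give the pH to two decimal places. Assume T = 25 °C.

pH = 1.65

HF ⇌ F- + H+
Ka = x²/(0.806 − x) = 6.3 × 10^-4
Since Ka ≪ C₀, x ≈ √(Ka·C₀) = 2.25 × 10^-2 M.
Check: 2.8% ionized — well under 5%, approximation valid.
pH = −log(2.25 × 10^-2) = 1.65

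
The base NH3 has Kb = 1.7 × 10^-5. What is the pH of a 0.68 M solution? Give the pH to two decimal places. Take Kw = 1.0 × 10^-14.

pH = 11.53

NH3 + H2O ⇌ NH4+ + OH-
From the ICE table, Kb = [OH-]²/(0.68 − [OH-]) = 1.7 × 10^-5.
Neglecting [OH-] in the denominator: [OH-] = √(1.7 × 10^-5 × 0.68) = 3.40 × 10^-3 M
pOH = −log(3.40 × 10^-3) = 2.47; pH = 14.00 − 2.47 = 11.53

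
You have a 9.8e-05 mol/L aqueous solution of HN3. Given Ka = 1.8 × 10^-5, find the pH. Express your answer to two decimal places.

pH = 4.47

HN3 ⇌ N3- + H+
From the ICE table, Ka = x²/(9.8e-05 − x) = 1.8 × 10^-5.
The 5% rule fails; solving x² + Ka·x − Ka·C₀ = 0 exactly:
x = [−1.8e-05 + √(1.8e-05² + 7.06e-09)]/2 = 3.40 × 10^-5 M
pH = −log(3.40 × 10^-5) = 4.47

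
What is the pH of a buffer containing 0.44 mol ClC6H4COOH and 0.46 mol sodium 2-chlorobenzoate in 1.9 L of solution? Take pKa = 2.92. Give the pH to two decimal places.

Using pH = pKa + log([base]/[acid]) with [base]/[acid] = 0.46/0.44:
pH = 2.92 + (+0.019) = 2.94

pH = 2.94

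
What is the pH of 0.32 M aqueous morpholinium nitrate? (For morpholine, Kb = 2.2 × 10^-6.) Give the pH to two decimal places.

pH = 4.42

C4H8ONH2+ is the conjugate acid of the weak base C4H8ONH.
Ka = Kw/Kb = 1.0×10^-14 / 2.2 × 10^-6 = 4.55 × 10^-9
From the ICE table, Ka = [H+]²/(0.32 − [H+]) = 4.55 × 10^-9.
Assume [H+] ≪ 0.32: [H+] ≈ √(4.55 × 10^-9 × 0.32) = 3.82 × 10^-5 M
Check: 0.012% ionized — well under 5%, approximation valid.
pH = −log[H+] = −log(3.82 × 10^-5) = 4.42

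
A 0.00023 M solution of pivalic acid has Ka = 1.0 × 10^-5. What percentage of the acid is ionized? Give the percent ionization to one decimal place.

(CH3)3CCOOH ⇌ (CH3)3CCOO- + H+; let x = [H+] at equilibrium.
Solve x² + 1e-05x − 2.3e-09 = 0 → x = 4.32 × 10^-5 M
% ionization = x/C₀ × 100% = 4.32 × 10^-5/0.00023 × 100% = 18.8%

18.8%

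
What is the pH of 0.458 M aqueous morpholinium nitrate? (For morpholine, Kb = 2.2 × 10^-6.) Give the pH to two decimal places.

C4H8ONH2+ is the conjugate acid of the weak base C4H8ONH.
Ka = Kw/Kb = 1.0×10^-14 / 2.2 × 10^-6 = 4.55 × 10^-9
Let x = [H+] at equilibrium. Ka = x²/(0.458 − x).
Neglecting x in the denominator: x = √(4.55 × 10^-9 × 0.458) = 4.56 × 10^-5 M
pH = −log[H+] = −log(4.56 × 10^-5) = 4.34

pH = 4.34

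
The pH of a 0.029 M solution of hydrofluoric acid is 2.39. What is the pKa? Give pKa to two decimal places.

[H+] = 10^(-2.39) = 4.07 × 10^-3 M
At equilibrium [HA] = 0.029 − 4.07 × 10^-3 = 2.49 × 10^-2 M
Ka = [H+][A-]/[HA] = (4.07 × 10^-3)² / 2.49 × 10^-2 = 6.65 × 10^-4
pKa = -log(6.65 × 10^-4) = 3.18

pKa = 3.18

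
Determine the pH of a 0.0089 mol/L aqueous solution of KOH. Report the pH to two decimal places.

pH = 11.95

KOH is a strong base; [OH-] = 0.0089 M.
pOH = -log(0.0089) = 2.05
pH = 14.00 - 2.05 = 11.95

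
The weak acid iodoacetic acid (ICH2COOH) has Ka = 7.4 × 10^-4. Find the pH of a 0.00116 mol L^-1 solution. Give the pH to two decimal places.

ICH2COOH ⇌ ICH2COO- + H+
Ka = x²/(0.00116 − x) = 7.4 × 10^-4
The 5% rule fails; solving x² + Ka·x − Ka·C₀ = 0 exactly:
x = (−Ka + √(Ka² + 4·Ka·C₀))/2 = 6.28 × 10^-4 M
pH = −log[H+] = −log(6.28 × 10^-4) = 3.20

pH = 3.20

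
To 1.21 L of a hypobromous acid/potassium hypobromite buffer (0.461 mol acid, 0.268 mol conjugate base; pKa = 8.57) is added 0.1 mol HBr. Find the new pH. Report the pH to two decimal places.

Added H+ converts OBr- to HOBr: HOBr → 0.561 mol, OBr- → 0.168 mol.
pH = pKa + log(n_OBr-/n_HOBr) = 8.57 + log(0.168/0.561) = 8.57 + (-0.524)

pH = 8.05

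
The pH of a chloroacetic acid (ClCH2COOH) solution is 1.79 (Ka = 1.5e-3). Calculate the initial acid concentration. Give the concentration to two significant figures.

C₀ = 1.9 × 10^-1 M

[H+] = 10^(-1.79) = 1.62 × 10^-2 M = x
Ka = x²/(C₀ − x) ⇒ C₀ = x + x²/Ka
C₀ = 1.62 × 10^-2 + (1.62 × 10^-2)²/(1.5 × 10^-3) = 1.91 × 10^-1 M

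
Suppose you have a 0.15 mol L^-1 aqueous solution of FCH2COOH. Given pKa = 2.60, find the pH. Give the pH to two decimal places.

FCH2COOH ⇌ FCH2COO- + H+
Ka = 10^(−2.60) = 2.51 × 10^-3
Ka = x²/(0.15 − x) = 2.51 × 10^-3
The 5% rule fails; solving x² + Ka·x − Ka·C₀ = 0 exactly:
x = [−0.00251 + √(0.00251² + 0.00151)]/2 = 1.82 × 10^-2 M
pH = −log[H+] = −log(1.82 × 10^-2) = 1.74

pH = 1.74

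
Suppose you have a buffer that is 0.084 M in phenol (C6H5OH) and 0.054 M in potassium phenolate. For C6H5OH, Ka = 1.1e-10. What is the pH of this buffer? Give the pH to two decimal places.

pKa = −log(1.1 × 10^-10) = 9.959
Henderson–Hasselbalch: pH = pKa + log([C6H5O-]/[C6H5OH]) = 9.959 + log(0.054/0.084)
pH = 9.959 + (-0.192) = 9.77

pH = 9.77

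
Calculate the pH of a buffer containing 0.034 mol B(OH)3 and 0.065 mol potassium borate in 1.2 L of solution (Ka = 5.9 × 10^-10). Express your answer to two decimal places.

pH = 9.51

pKa = −log(5.9 × 10^-10) = 9.229
Henderson–Hasselbalch: pH = pKa + log([B(OH)4-]/[B(OH)3]) = 9.229 + log(0.065/0.034)
pH = 9.229 + (+0.281) = 9.51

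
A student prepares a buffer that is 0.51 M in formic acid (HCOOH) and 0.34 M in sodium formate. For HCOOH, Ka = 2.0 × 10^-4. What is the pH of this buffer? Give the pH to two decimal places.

pKa = −log(2.0 × 10^-4) = 3.699
Henderson–Hasselbalch: pH = pKa + log([HCOO-]/[HCOOH]) = 3.699 + log(0.34/0.51)
pH = 3.699 + (-0.176) = 3.52

pH = 3.52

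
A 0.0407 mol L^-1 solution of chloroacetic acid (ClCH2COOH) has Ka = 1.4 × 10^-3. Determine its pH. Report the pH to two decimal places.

pH = 2.16

ClCH2COOH ⇌ ClCH2COO- + H+
From the ICE table, Ka = x²/(0.0407 − x) = 1.4 × 10^-3.
Here C₀/Ka ≈ 29.1, so the small-x approximation fails. Use the quadratic:
x = (−Ka + √(Ka² + 4·Ka·C₀))/2 = 6.88 × 10^-3 M
pH = −log(6.88 × 10^-3) = 2.16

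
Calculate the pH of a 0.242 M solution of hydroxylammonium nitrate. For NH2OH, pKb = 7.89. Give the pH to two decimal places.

NH3OH+ is the conjugate acid of the weak base NH2OH.
Kb = 10^(−7.89) = 1.29 × 10^-8
Ka = Kw/Kb = 1.0×10^-14 / 1.29 × 10^-8 = 7.75 × 10^-7
Let x = [H+] at equilibrium. Ka = x²/(0.242 − x).
Assume x ≪ 0.242: x ≈ √(7.75 × 10^-7 × 0.242) = 4.33 × 10^-4 M
(x/C₀ = 0.18% < 5%, so the approximation holds.)
pH = −log(4.33 × 10^-4) = 3.36

pH = 3.36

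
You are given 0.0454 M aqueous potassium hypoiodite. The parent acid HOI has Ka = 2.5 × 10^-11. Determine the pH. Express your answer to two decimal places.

pH = 11.61

OI- is the conjugate base of the weak acid HOI.
Kb = Kw/Ka = 1.0×10^-14 / 2.5 × 10^-11 = 4.00 × 10^-4
From the ICE table, Kb = [OH-]²/(0.0454 − [OH-]) = 4.00 × 10^-4.
[OH-] is not negligible relative to C₀; solve [OH-]² + 0.0004·[OH-] − 1.82e-05 = 0.
[OH-] = [−0.0004 + √(0.0004² + 7.26e-05)]/2 = 4.07 × 10^-3 M
pOH = −log(4.07 × 10^-3) = 2.39; pH = 14.00 − 2.39 = 11.61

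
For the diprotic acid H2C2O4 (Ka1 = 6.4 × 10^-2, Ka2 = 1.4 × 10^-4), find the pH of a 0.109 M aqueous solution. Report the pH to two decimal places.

pH = 1.24

Ka1 ≫ Ka2, so treat the first dissociation as the only significant source of H+.
Ka1 = x²/(0.109 − x) = 6.4 × 10^-2
Solving the quadratic: x = (−Ka1 + √(Ka1² + 4·Ka1·C₀))/2 = 5.74 × 10^-2 M
pH = −log(5.74 × 10^-2) = 1.24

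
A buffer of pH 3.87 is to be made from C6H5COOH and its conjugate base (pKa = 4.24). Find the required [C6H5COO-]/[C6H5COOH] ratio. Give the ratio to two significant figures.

ratio = 0.43

pH = pKa + log(r) ⇒ log(r) = 3.87 − 4.24 = -0.37
r = [C6H5COO-]/[C6H5COOH] = 10^(-0.37) = 0.427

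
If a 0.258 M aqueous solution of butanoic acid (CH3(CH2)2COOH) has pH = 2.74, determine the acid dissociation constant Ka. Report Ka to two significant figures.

[H+] = 10^(-2.74) = 1.82 × 10^-3 M
At equilibrium [HA] = 0.258 − 1.82 × 10^-3 = 2.56 × 10^-1 M
Ka = [H+][A-]/[HA] = (1.82 × 10^-3)² / 2.56 × 10^-1 = 1.3 × 10^-5

Ka = 1.3 × 10^-5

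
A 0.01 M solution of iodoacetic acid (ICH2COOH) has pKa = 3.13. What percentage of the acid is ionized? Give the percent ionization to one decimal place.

ICH2COOH ⇌ ICH2COO- + H+; let x = [H+] at equilibrium.
Ka = 10^(−3.13) = 7.41 × 10^-4
Solve x² + 0.000741x − 7.41e-06 = 0 → x = 2.38 × 10^-3 M
% ionization = x/C₀ × 100% = 2.38 × 10^-3/0.01 × 100% = 23.8%

23.8%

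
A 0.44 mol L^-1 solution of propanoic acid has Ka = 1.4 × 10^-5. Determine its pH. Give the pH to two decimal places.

pH = 2.61

CH3CH2COOH ⇌ CH3CH2COO- + H+
From the ICE table, Ka = [H+]²/(0.44 − [H+]) = 1.4 × 10^-5.
Assume [H+] ≪ 0.44: [H+] ≈ √(1.4 × 10^-5 × 0.44) = 2.48 × 10^-3 M
([H+]/C₀ = 0.56% < 5%, so the approximation holds.)
pH = −log(2.48 × 10^-3) = 2.61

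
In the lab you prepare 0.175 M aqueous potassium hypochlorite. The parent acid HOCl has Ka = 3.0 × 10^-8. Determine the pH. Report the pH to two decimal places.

OCl- is the conjugate base of the weak acid HOCl.
Kb = Kw/Ka = 1.0×10^-14 / 3.0 × 10^-8 = 3.33 × 10^-7
Let x = [OH-] at equilibrium. Kb = x²/(0.175 − x).
Neglecting x in the denominator: x = √(3.33 × 10^-7 × 0.175) = 2.41 × 10^-4 M
Check: 0.14% ionized — well under 5%, approximation valid.
pOH = −log(2.41 × 10^-4) = 3.62; pH = 14.00 − 3.62 = 10.38

pH = 10.38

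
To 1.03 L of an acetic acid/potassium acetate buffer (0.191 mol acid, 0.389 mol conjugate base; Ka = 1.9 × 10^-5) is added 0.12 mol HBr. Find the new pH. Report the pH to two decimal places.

pH = 4.66

After neutralization: n(CH3COOH) = 0.311 mol, n(CH3COO-) = 0.269 mol.
pKa = −log(1.9 × 10^-5) = 4.721
pH = pKa + log([A⁻]/[HA]) = 4.721 + log(0.269/0.311) = 4.721 -0.063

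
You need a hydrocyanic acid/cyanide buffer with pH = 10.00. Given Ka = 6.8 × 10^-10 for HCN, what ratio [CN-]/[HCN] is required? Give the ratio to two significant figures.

ratio = 6.8

pKa = -log(6.8 × 10^-10) = 9.167
pH = pKa + log(r) ⇒ log(r) = 10.00 − 9.167 = +0.833
r = [CN-]/[HCN] = 10^(+0.833) = 6.81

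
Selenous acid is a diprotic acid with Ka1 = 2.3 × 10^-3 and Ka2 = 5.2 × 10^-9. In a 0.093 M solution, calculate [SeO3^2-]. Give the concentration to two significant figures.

First ionization gives [H+] ≈ [HSeO3-] = 1.35 × 10^-2 M.
Second step: Ka2 = [H+][SeO3^2-]/[HSeO3-] ≈ [SeO3^2-] (since [H+] ≈ [HSeO3-]).
So [SeO3^2-] ≈ Ka2.

5.2 × 10^-9 M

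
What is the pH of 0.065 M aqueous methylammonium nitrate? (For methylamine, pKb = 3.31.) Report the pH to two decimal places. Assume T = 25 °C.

CH3NH3+ is the conjugate acid of the weak base CH3NH2.
Kb = 10^(−3.31) = 4.90 × 10^-4
Ka = Kw/Kb = 1.0×10^-14 / 4.90 × 10^-4 = 2.04 × 10^-11
Let x = [H+] at equilibrium. Ka = x²/(0.065 − x).
Neglecting x in the denominator: x = √(2.04 × 10^-11 × 0.065) = 1.15 × 10^-6 M
Check: 0.0018% ionized — well under 5%, approximation valid.
pH = −log(1.15 × 10^-6) = 5.94

pH = 5.94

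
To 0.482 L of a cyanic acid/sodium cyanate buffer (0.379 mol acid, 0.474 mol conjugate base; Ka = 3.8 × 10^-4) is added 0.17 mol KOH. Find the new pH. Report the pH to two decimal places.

pH = 3.91

After neutralization: n(HOCN) = 0.209 mol, n(OCN-) = 0.644 mol.
pKa = −log(3.8 × 10^-4) = 3.420
pH = pKa + log(n_OCN-/n_HOCN) = 3.420 + log(0.644/0.209) = 3.420 + (+0.489)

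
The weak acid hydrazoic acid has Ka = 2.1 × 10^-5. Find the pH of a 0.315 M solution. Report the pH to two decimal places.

pH = 2.59

HN3 ⇌ N3- + H+
Ka = [H+]²/(0.315 − [H+]) = 2.1 × 10^-5
Neglecting [H+] in the denominator: [H+] = √(2.1 × 10^-5 × 0.315) = 2.57 × 10^-3 M
pH = −log[H+] = −log(2.57 × 10^-3) = 2.59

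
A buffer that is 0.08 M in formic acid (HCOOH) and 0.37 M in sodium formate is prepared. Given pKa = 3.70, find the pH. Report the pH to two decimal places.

pH = 4.37

Henderson–Hasselbalch: pH = pKa + log([HCOO-]/[HCOOH]) = 3.70 + log(0.37/0.08)
pH = 3.70 + (+0.665) = 4.37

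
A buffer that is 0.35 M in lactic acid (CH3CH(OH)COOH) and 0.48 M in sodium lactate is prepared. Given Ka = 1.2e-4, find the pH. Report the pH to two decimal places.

pKa = −log(1.2 × 10^-4) = 3.921
Henderson–Hasselbalch: pH = pKa + log([CH3CH(OH)COO-]/[CH3CH(OH)COOH]) = 3.921 + log(0.48/0.35)
pH = 3.921 + (+0.137) = 4.06

pH = 4.06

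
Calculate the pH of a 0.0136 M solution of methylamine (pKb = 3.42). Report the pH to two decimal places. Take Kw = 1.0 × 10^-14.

pH = 11.32

CH3NH2 + H2O ⇌ CH3NH3+ + OH-
Kb = 10^(−3.42) = 3.80 × 10^-4
From the ICE table, Kb = [OH-]²/(0.0136 − [OH-]) = 3.80 × 10^-4.
The 5% rule fails; solving [OH-]² + Kb·[OH-] − Kb·C₀ = 0 exactly:
[OH-] = (−Kb + √(Kb² + 4·Kb·C₀))/2 = 2.09 × 10^-3 M
pOH = −log(2.09 × 10^-3) = 2.68; pH = 14.00 − 2.68 = 11.32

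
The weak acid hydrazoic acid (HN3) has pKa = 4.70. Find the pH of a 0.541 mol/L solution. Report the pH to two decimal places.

HN3 ⇌ N3- + H+
Ka = 10^(−4.70) = 2.00 × 10^-5
Let x = [H+] at equilibrium. Ka = x²/(0.541 − x).
Assume x ≪ 0.541: x ≈ √(2.00 × 10^-5 × 0.541) = 3.29 × 10^-3 M
pH = −log(3.29 × 10^-3) = 2.48

pH = 2.48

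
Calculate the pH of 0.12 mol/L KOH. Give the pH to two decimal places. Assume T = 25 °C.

pH = 13.08

KOH is a strong base; [OH-] = 0.12 M.
pOH = -log(0.12) = 0.92
pH = 14.00 - 0.92 = 13.08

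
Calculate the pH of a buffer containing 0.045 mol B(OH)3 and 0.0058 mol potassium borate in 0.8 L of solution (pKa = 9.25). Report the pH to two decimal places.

pH = pKa + log([A⁻]/[HA]) = 9.25 + log(0.0058/0.045)
pH = 9.25 + (-0.890) = 8.36

pH = 8.36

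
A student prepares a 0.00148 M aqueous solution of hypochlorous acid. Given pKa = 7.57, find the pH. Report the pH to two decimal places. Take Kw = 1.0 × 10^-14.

pH = 5.20

HOCl ⇌ OCl- + H+
Ka = 10^(−7.57) = 2.69 × 10^-8
From the ICE table, Ka = [H+]²/(0.00148 − [H+]) = 2.69 × 10^-8.
Assume [H+] ≪ 0.00148: [H+] ≈ √(2.69 × 10^-8 × 0.00148) = 6.31 × 10^-6 M
([H+]/C₀ = 0.43% < 5%, so the approximation holds.)
pH = −log[H+] = −log(6.31 × 10^-6) = 5.20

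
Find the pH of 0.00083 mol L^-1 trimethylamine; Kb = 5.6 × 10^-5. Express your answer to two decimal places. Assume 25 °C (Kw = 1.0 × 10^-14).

(CH3)3N + H2O ⇌ (CH3)3NH+ + OH-
Kb = [OH-]²/(0.00083 − [OH-]) = 5.6 × 10^-5
Here C₀/Kb ≈ 14.8, so the small-[OH-] approximation fails. Use the quadratic:
[OH-] = [−5.6e-05 + √(5.6e-05² + 1.86e-07)]/2 = 1.89 × 10^-4 M
pOH = −log(1.89 × 10^-4) = 3.72; pH = 14.00 − 3.72 = 10.28

pH = 10.28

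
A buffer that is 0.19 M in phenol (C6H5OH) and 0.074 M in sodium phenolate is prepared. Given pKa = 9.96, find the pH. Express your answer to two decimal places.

pH = pKa + log([A⁻]/[HA]) = 9.96 + log(0.074/0.19)
pH = 9.96 + (-0.410) = 9.55

pH = 9.55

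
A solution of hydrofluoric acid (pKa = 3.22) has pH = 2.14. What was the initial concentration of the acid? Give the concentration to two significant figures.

[H+] = 10^(-2.14) = 7.24 × 10^-3 M = x
Ka = 10^(−3.22) = 6.03 × 10^-4
Ka = x²/(C₀ − x) ⇒ C₀ = x + x²/Ka
C₀ = 7.24 × 10^-3 + (7.24 × 10^-3)²/(6.03 × 10^-4) = 9.42 × 10^-2 M

C₀ = 9.4 × 10^-2 M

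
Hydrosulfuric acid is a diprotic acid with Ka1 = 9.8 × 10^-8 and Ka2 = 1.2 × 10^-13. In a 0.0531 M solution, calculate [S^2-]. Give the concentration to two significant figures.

First ionization gives [H+] ≈ [HS-] = 7.21 × 10^-5 M.
Second step: Ka2 = [H+][S^2-]/[HS-] ≈ [S^2-] (since [H+] ≈ [HS-]).
So [S^2-] ≈ Ka2.

1.2 × 10^-13 M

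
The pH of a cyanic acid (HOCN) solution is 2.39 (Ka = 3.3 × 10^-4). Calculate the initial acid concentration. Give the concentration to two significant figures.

[H+] = 10^(-2.39) = 4.07 × 10^-3 M = x
Ka = x²/(C₀ − x) ⇒ C₀ = x + x²/Ka
C₀ = 4.07 × 10^-3 + (4.07 × 10^-3)²/(3.3 × 10^-4) = 5.43 × 10^-2 M

C₀ = 5.4 × 10^-2 M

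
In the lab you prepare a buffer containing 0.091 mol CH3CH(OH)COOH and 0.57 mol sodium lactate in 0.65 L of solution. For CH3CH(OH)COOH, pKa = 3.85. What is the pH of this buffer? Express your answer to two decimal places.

pH = 4.65

Henderson–Hasselbalch: pH = pKa + log([CH3CH(OH)COO-]/[CH3CH(OH)COOH]) = 3.85 + log(0.57/0.091)
pH = 3.85 + (+0.797) = 4.65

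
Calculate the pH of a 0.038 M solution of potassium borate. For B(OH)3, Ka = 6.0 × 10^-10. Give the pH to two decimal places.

B(OH)4- is the conjugate base of the weak acid B(OH)3.
Kb = Kw/Ka = 1.0×10^-14 / 6.0 × 10^-10 = 1.67 × 10^-5
Kb = x²/(0.038 − x) = 1.67 × 10^-5
Assume x ≪ 0.038: x ≈ √(1.67 × 10^-5 × 0.038) = 7.97 × 10^-4 M
pOH = 3.10, so pH = 14.00 − pOH = 10.90

pH = 10.90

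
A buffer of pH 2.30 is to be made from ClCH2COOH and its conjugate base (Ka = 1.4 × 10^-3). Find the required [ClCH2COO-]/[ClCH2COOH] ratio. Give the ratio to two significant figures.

pKa = -log(1.4 × 10^-3) = 2.854
pH = pKa + log(r) ⇒ log(r) = 2.30 − 2.854 = -0.554
r = [ClCH2COO-]/[ClCH2COOH] = 10^(-0.554) = 0.279

ratio = 0.28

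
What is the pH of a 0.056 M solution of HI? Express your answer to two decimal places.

pH = 1.25

HI is a strong acid and dissociates completely, so [H+] = 0.056 M.
pH = -log(0.056) = 1.25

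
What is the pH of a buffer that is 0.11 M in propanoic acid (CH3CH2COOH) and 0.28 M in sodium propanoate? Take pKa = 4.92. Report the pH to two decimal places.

pH = 5.33

Henderson–Hasselbalch: pH = pKa + log([CH3CH2COO-]/[CH3CH2COOH]) = 4.92 + log(0.28/0.11)
pH = 4.92 + (+0.406) = 5.33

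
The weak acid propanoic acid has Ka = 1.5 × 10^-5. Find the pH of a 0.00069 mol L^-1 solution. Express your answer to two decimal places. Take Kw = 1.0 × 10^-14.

pH = 4.02

CH3CH2COOH ⇌ CH3CH2COO- + H+
Ka = x²/(0.00069 − x) = 1.5 × 10^-5
The 5% rule fails; solving x² + Ka·x − Ka·C₀ = 0 exactly:
x = [−1.5e-05 + √(1.5e-05² + 4.14e-08)]/2 = 9.45 × 10^-5 M
pH = −log[H+] = −log(9.45 × 10^-5) = 4.02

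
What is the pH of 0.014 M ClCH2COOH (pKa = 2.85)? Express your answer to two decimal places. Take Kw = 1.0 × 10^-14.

pH = 2.42

ClCH2COOH ⇌ ClCH2COO- + H+
Ka = 10^(−2.85) = 1.41 × 10^-3
Ka = [H+]²/(0.014 − [H+]) = 1.41 × 10^-3
Here C₀/Ka ≈ 9.93, so the small-[H+] approximation fails. Use the quadratic:
[H+] = (−Ka + √(Ka² + 4·Ka·C₀))/2 = 3.79 × 10^-3 M
pH = −log[H+] = −log(3.79 × 10^-3) = 2.42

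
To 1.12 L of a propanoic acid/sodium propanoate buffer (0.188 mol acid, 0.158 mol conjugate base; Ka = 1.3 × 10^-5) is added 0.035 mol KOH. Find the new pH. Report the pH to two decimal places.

After neutralization: n(CH3CH2COOH) = 0.153 mol, n(CH3CH2COO-) = 0.193 mol.
pKa = −log(1.3 × 10^-5) = 4.886
Henderson–Hasselbalch with mole ratio 0.193/0.153: pH = 4.886 + (+0.101)

pH = 4.99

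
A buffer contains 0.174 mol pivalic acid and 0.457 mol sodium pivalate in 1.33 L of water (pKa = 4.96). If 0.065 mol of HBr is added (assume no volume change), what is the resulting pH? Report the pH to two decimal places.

Added H+ converts (CH3)3CCOO- to (CH3)3CCOOH: (CH3)3CCOOH → 0.239 mol, (CH3)3CCOO- → 0.392 mol.
pH = pKa + log(n_(CH3)3CCOO-/n_(CH3)3CCOOH) = 4.96 + log(0.392/0.239) = 4.96 + (+0.215)

pH = 5.17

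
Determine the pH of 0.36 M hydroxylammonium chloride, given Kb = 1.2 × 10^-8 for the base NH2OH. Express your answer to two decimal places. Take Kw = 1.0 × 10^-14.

NH3OH+ is the conjugate acid of the weak base NH2OH.
Ka = Kw/Kb = 1.0×10^-14 / 1.2 × 10^-8 = 8.33 × 10^-7
From the ICE table, Ka = [H+]²/(0.36 − [H+]) = 8.33 × 10^-7.
Since Ka ≪ C₀, [H+] ≈ √(Ka·C₀) = 5.48 × 10^-4 M.
pH = −log[H+] = −log(5.48 × 10^-4) = 3.26

pH = 3.26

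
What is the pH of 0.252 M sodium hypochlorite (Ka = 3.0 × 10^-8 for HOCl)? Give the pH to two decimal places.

OCl- is the conjugate base of the weak acid HOCl.
Kb = Kw/Ka = 1.0×10^-14 / 3.0 × 10^-8 = 3.33 × 10^-7
Let x = [OH-] at equilibrium. Kb = x²/(0.252 − x).
Neglecting x in the denominator: x = √(3.33 × 10^-7 × 0.252) = 2.90 × 10^-4 M
pOH = −log(2.90 × 10^-4) = 3.54; pH = 14.00 − 3.54 = 10.46

pH = 10.46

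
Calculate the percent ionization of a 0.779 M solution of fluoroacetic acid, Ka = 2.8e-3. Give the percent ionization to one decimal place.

FCH2COOH ⇌ FCH2COO- + H+; let x = [H+] at equilibrium.
Solve x² + 0.0028x − 0.00218 = 0 → x = 4.53 × 10^-2 M
Fraction ionized = 4.53 × 10^-2 / 0.779 = 0.0582 → 5.8%

5.8%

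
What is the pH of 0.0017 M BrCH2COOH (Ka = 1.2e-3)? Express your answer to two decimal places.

BrCH2COOH ⇌ BrCH2COO- + H+
From the ICE table, Ka = [H+]²/(0.0017 − [H+]) = 1.2 × 10^-3.
The 5% rule fails; solving [H+]² + Ka·[H+] − Ka·C₀ = 0 exactly:
[H+] = (−Ka + √(Ka² + 4·Ka·C₀))/2 = 9.49 × 10^-4 M
pH = −log[H+] = −log(9.49 × 10^-4) = 3.02

pH = 3.02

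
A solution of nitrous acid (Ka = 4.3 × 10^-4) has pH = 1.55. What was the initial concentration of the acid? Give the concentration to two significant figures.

C₀ = 1.9 M

[H+] = 10^(-1.55) = 2.82 × 10^-2 M = x
Ka = x²/(C₀ − x) ⇒ C₀ = x + x²/Ka
C₀ = 2.82 × 10^-2 + (2.82 × 10^-2)²/(4.3 × 10^-4) = 1.88 M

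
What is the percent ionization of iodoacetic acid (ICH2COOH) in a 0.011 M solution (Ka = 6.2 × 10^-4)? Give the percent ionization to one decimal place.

21.1%

ICH2COOH ⇌ ICH2COO- + H+; let x = [H+] at equilibrium.
Solve x² + 0.00062x − 6.82e-06 = 0 → x = 2.32 × 10^-3 M
Fraction ionized = 2.32 × 10^-3 / 0.011 = 0.2109 → 21.1%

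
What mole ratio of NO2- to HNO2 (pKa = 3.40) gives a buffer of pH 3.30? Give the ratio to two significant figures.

ratio = 0.79

pH = pKa + log(r) ⇒ log(r) = 3.30 − 3.40 = -0.10
r = [NO2-]/[HNO2] = 10^(-0.10) = 0.794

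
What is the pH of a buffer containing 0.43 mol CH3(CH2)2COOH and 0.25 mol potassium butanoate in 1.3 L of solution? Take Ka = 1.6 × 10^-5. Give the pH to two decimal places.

pKa = −log(1.6 × 10^-5) = 4.796
pH = pKa + log([A⁻]/[HA]) = 4.796 + log(0.25/0.43)
pH = 4.796 + (-0.236) = 4.56

pH = 4.56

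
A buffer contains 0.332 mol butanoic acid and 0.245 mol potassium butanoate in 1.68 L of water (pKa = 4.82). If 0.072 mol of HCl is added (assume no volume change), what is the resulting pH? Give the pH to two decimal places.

pH = 4.45

After neutralization: n(CH3(CH2)2COOH) = 0.404 mol, n(CH3(CH2)2COO-) = 0.173 mol.
pH = pKa + log([A⁻]/[HA]) = 4.82 + log(0.173/0.404) = 4.82 -0.368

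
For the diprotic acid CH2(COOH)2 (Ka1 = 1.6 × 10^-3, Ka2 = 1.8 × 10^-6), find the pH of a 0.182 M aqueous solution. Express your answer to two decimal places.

Ka1 ≫ Ka2, so treat the first dissociation as the only significant source of H+.
Ka1 = x²/(0.182 − x) = 1.6 × 10^-3
Solving the quadratic: x = (−Ka1 + √(Ka1² + 4·Ka1·C₀))/2 = 1.63 × 10^-2 M
pH = −log(1.63 × 10^-2) = 1.79

pH = 1.79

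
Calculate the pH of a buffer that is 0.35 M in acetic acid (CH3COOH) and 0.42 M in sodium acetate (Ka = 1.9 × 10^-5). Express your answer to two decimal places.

pH = 4.80

pKa = −log(1.9 × 10^-5) = 4.721
Using pH = pKa + log([base]/[acid]) with [base]/[acid] = 0.42/0.35:
pH = 4.721 + (+0.079) = 4.80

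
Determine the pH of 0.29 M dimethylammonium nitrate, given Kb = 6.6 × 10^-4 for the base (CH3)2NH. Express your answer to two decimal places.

pH = 5.68

(CH3)2NH2+ is the conjugate acid of the weak base (CH3)2NH.
Ka = Kw/Kb = 1.0×10^-14 / 6.6 × 10^-4 = 1.52 × 10^-11
From the ICE table, Ka = [H+]²/(0.29 − [H+]) = 1.52 × 10^-11.
Neglecting [H+] in the denominator: [H+] = √(1.52 × 10^-11 × 0.29) = 2.10 × 10^-6 M
pH = −log(2.10 × 10^-6) = 5.68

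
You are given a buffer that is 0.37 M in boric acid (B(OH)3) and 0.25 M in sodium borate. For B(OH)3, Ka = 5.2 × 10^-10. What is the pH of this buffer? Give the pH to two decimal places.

pH = 9.11

pKa = −log(5.2 × 10^-10) = 9.284
pH = pKa + log([A⁻]/[HA]) = 9.284 + log(0.25/0.37)
pH = 9.284 + (-0.170) = 9.11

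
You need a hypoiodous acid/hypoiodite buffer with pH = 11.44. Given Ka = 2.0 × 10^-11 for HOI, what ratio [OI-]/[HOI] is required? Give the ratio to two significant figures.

pKa = -log(2.0 × 10^-11) = 10.699
pH = pKa + log(r) ⇒ log(r) = 11.44 − 10.699 = +0.741
r = [OI-]/[HOI] = 10^(+0.741) = 5.51

ratio = 5.5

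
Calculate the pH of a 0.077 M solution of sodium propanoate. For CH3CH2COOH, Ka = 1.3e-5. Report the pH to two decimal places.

CH3CH2COO- is the conjugate base of the weak acid CH3CH2COOH.
Kb = Kw/Ka = 1.0×10^-14 / 1.3 × 10^-5 = 7.69 × 10^-10
Kb = [OH-]²/(0.077 − [OH-]) = 7.69 × 10^-10
Neglecting [OH-] in the denominator: [OH-] = √(7.69 × 10^-10 × 0.077) = 7.69 × 10^-6 M
([OH-]/C₀ = 0.01% < 5%, so the approximation holds.)
pOH = −log(7.69 × 10^-6) = 5.11; pH = 14.00 − 5.11 = 8.89

pH = 8.89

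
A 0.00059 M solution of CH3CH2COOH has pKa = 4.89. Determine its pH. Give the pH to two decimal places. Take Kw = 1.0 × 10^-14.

CH3CH2COOH ⇌ CH3CH2COO- + H+
Ka = 10^(−4.89) = 1.29 × 10^-5
From the ICE table, Ka = [H+]²/(0.00059 − [H+]) = 1.29 × 10^-5.
[H+] is not negligible relative to C₀; solve [H+]² + 1.29e-05·[H+] − 7.61e-09 = 0.
[H+] = (−Ka + √(Ka² + 4·Ka·C₀))/2 = 8.10 × 10^-5 M
pH = −log(8.10 × 10^-5) = 4.09

pH = 4.09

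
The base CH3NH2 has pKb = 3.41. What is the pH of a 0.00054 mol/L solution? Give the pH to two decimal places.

CH3NH2 + H2O ⇌ CH3NH3+ + OH-
Kb = 10^(−3.41) = 3.89 × 10^-4
Let x = [OH-] at equilibrium. Kb = x²/(0.00054 − x).
Here C₀/Kb ≈ 1.39, so the small-x approximation fails. Use the quadratic:
x = (−Kb + √(Kb² + 4·Kb·C₀))/2 = 3.03 × 10^-4 M
pOH = 3.52, so pH = 14.00 − pOH = 10.48

pH = 10.48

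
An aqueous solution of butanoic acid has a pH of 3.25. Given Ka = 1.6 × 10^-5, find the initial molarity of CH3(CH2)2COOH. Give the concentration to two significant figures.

C₀ = 2.0 × 10^-2 M

[H+] = 10^(-3.25) = 5.62 × 10^-4 M = x
Ka = x²/(C₀ − x) ⇒ C₀ = x + x²/Ka
C₀ = 5.62 × 10^-4 + (5.62 × 10^-4)²/(1.6 × 10^-5) = 2.03 × 10^-2 M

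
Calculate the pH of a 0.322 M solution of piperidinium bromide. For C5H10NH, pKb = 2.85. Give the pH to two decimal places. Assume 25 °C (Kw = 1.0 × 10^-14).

C5H10NH2+ is the conjugate acid of the weak base C5H10NH.
Kb = 10^(−2.85) = 1.41 × 10^-3
Ka = Kw/Kb = 1.0×10^-14 / 1.41 × 10^-3 = 7.09 × 10^-12
From the ICE table, Ka = x²/(0.322 − x) = 7.09 × 10^-12.
Assume x ≪ 0.322: x ≈ √(7.09 × 10^-12 × 0.322) = 1.51 × 10^-6 M
pH = −log[H+] = −log(1.51 × 10^-6) = 5.82

pH = 5.82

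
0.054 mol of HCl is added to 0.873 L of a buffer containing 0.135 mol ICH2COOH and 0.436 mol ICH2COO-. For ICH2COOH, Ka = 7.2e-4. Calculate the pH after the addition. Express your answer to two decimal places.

After neutralization: n(ICH2COOH) = 0.189 mol, n(ICH2COO-) = 0.382 mol.
pKa = −log(7.2 × 10^-4) = 3.143
pH = pKa + log(n_ICH2COO-/n_ICH2COOH) = 3.143 + log(0.382/0.189) = 3.143 + (+0.306)

pH = 3.45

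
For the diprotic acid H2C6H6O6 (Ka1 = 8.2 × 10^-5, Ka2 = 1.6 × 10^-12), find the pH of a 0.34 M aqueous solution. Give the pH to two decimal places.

Ka1 ≫ Ka2, so treat the first dissociation as the only significant source of H+.
Ka1 = x²/(0.34 − x) = 8.2 × 10^-5
x ≈ √(8.2 × 10^-5 × 0.34) = 5.28 × 10^-3 M
pH = −log(5.28 × 10^-3) = 2.28

pH = 2.28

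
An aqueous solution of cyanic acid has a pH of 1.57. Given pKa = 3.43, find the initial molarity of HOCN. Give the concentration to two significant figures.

[H+] = 10^(-1.57) = 2.69 × 10^-2 M = x
Ka = 10^(−3.43) = 3.72 × 10^-4
Ka = x²/(C₀ − x) ⇒ C₀ = x + x²/Ka
C₀ = 2.69 × 10^-2 + (2.69 × 10^-2)²/(3.72 × 10^-4) = 1.97 M

C₀ = 2.0 M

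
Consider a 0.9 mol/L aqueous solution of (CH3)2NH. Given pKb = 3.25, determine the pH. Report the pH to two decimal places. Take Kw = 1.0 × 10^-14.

pH = 12.35

(CH3)2NH + H2O ⇌ (CH3)2NH2+ + OH-
Kb = 10^(−3.25) = 5.62 × 10^-4
From the ICE table, Kb = [OH-]²/(0.9 − [OH-]) = 5.62 × 10^-4.
Since Kb ≪ C₀, [OH-] ≈ √(Kb·C₀) = 2.25 × 10^-2 M.
pOH = 1.65, so pH = 14.00 − pOH = 12.35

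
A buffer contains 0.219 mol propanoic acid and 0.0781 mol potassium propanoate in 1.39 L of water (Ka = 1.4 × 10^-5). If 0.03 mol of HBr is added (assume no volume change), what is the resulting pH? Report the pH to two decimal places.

pH = 4.14

Added H+ converts CH3CH2COO- to CH3CH2COOH: CH3CH2COOH → 0.249 mol, CH3CH2COO- → 0.0481 mol.
pKa = −log(1.4 × 10^-5) = 4.854
Henderson–Hasselbalch with mole ratio 0.0481/0.249: pH = 4.854 + (-0.714)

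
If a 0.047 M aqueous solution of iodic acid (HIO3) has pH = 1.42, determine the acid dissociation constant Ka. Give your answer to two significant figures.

Ka = 1.6 × 10^-1

[H+] = 10^(-1.42) = 3.80 × 10^-2 M
At equilibrium [HA] = 0.047 − 3.80 × 10^-2 = 9.00 × 10^-3 M
Ka = [H+][A-]/[HA] = (3.80 × 10^-2)² / 9.00 × 10^-3 = 1.6 × 10^-1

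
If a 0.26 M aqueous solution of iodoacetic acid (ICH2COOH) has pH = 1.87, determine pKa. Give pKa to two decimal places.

[H+] = 10^(-1.87) = 1.35 × 10^-2 M
At equilibrium [HA] = 0.26 − 1.35 × 10^-2 = 2.46 × 10^-1 M
Ka = [H+][A-]/[HA] = (1.35 × 10^-2)² / 2.46 × 10^-1 = 7.41 × 10^-4
pKa = -log(7.41 × 10^-4) = 3.13

pKa = 3.13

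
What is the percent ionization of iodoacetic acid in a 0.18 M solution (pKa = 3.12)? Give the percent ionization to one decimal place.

6.3%

ICH2COOH ⇌ ICH2COO- + H+; let x = [H+] at equilibrium.
Ka = 10^(−3.12) = 7.59 × 10^-4
Ka = x²/(C₀ − x); solving the quadratic gives x = 1.13 × 10^-2 M.
% ionization = x/C₀ × 100% = 1.13 × 10^-2/0.18 × 100% = 6.3%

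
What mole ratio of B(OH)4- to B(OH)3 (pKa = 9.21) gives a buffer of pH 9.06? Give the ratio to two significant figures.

pH = pKa + log(r) ⇒ log(r) = 9.06 − 9.21 = -0.15
r = [B(OH)4-]/[B(OH)3] = 10^(-0.15) = 0.708

ratio = 0.71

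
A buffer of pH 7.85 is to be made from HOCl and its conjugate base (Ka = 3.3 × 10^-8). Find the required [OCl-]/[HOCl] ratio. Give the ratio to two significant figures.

ratio = 2.3

pKa = -log(3.3 × 10^-8) = 7.481
pH = pKa + log(r) ⇒ log(r) = 7.85 − 7.481 = +0.369
r = [OCl-]/[HOCl] = 10^(+0.369) = 2.34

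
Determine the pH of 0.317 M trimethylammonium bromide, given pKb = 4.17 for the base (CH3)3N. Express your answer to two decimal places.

(CH3)3NH+ is the conjugate acid of the weak base (CH3)3N.
Kb = 10^(−4.17) = 6.76 × 10^-5
Ka = Kw/Kb = 1.0×10^-14 / 6.76 × 10^-5 = 1.48 × 10^-10
Ka = x²/(0.317 − x) = 1.48 × 10^-10
Since Ka ≪ C₀, x ≈ √(Ka·C₀) = 6.85 × 10^-6 M.
Check: 0.0022% ionized — well under 5%, approximation valid.
pH = −log(6.85 × 10^-6) = 5.16

pH = 5.16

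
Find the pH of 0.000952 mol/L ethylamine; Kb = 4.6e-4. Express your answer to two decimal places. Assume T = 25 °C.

pH = 10.67

C2H5NH2 + H2O ⇌ C2H5NH3+ + OH-
Let x = [OH-] at equilibrium. Kb = x²/(0.000952 − x).
The 5% rule fails; solving x² + Kb·x − Kb·C₀ = 0 exactly:
x = (−Kb + √(Kb² + 4·Kb·C₀))/2 = 4.71 × 10^-4 M
pOH = −log(4.71 × 10^-4) = 3.33; pH = 14.00 − 3.33 = 10.67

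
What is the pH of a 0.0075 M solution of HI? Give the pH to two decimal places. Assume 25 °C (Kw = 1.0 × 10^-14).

pH = 2.12

HI is a strong acid and dissociates completely, so [H+] = 0.0075 M.
pH = -log(0.0075) = 2.12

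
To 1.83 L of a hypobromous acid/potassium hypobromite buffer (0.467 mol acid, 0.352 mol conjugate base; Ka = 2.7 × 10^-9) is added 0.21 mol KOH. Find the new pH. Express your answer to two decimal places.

OH- converts HOBr to OBr-: HOBr → 0.257 mol, OBr- → 0.562 mol.
pKa = −log(2.7 × 10^-9) = 8.569
pH = pKa + log(n_OBr-/n_HOBr) = 8.569 + log(0.562/0.257) = 8.569 + (+0.340)

pH = 8.91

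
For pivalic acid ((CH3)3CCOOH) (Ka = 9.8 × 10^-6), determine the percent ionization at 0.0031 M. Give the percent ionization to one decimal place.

(CH3)3CCOOH ⇌ (CH3)3CCOO- + H+; let x = [H+] at equilibrium.
Solve x² + 9.8e-06x − 3.04e-08 = 0 → x = 1.69 × 10^-4 M
% ionization = x/C₀ × 100% = 1.69 × 10^-4/0.0031 × 100% = 5.5%

5.5%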